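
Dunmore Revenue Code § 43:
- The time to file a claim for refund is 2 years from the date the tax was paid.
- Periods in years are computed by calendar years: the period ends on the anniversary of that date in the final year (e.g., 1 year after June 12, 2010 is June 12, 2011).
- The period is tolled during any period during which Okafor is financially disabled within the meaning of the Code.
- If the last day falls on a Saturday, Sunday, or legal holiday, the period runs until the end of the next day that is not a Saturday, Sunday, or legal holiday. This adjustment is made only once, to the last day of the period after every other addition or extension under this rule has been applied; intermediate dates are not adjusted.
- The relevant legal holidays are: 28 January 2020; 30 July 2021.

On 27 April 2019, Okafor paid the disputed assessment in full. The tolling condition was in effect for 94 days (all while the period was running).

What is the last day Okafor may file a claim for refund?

2 years after 27 April 2019 is April 27, 2021.
Tolling adds 94 days: April 27, 2021 + 94 days = July 30, 2021.
July 30, 2021 is a listed holiday; July 31, 2021 is Saturday; August 1, 2021 is Sunday. The next qualifying day is August 2, 2021.

August 2, 2021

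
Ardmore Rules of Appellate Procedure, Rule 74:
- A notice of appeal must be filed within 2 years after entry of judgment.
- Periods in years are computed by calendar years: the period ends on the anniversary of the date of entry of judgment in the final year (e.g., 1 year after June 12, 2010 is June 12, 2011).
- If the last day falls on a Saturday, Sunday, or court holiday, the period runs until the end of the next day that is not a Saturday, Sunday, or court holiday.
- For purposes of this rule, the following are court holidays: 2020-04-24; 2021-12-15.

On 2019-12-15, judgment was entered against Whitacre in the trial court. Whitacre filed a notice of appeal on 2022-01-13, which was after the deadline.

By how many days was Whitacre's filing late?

2 years after 2019-12-15 is December 15, 2021.
December 15, 2021 is a listed holiday. The next qualifying day is December 16, 2021.
The deadline is December 16, 2021; from December 16, 2021 to January 13, 2022 is 28 days.

28 days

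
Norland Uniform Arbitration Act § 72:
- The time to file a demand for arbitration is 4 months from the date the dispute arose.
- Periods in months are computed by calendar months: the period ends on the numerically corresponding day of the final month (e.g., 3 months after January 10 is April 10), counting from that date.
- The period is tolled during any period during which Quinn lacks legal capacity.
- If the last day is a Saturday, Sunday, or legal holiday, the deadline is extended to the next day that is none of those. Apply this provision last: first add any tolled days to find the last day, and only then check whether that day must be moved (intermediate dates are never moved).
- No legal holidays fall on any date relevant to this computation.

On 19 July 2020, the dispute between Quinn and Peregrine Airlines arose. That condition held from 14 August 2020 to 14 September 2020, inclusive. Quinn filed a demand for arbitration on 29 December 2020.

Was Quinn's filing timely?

No

4 months after 19 July 2020 is November 19, 2020.
From August 14, 2020 through September 14, 2020 inclusive is 32 days; tolling adds 32 days: November 19, 2020 + 32 days = December 21, 2020.
December 21, 2020 is a Monday and not a legal holiday, so no extension applies.
The deadline is December 21, 2020; the filing on December 29, 2020 is after that date.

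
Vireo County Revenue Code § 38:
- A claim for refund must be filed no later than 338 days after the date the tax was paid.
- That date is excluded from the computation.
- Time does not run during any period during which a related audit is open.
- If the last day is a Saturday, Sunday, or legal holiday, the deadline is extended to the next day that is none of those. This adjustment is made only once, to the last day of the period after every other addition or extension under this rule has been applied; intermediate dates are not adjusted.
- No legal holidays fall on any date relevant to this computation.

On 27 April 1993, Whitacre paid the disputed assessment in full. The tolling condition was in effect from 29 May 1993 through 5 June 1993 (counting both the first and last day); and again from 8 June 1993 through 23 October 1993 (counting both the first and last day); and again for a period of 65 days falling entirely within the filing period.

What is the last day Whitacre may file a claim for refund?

338 days after 27 April 1993 is March 31, 1994.
From May 29, 1993 through June 5, 1993 inclusive is 8 days; tolling adds 8 days: March 31, 1994 + 8 days = April 8, 1994.
From June 8, 1993 through October 23, 1993 inclusive is 138 days; tolling adds 138 days: April 8, 1994 + 138 days = August 24, 1994.
Tolling adds 65 days: August 24, 1994 + 65 days = October 28, 1994.
October 28, 1994 is a Friday and not a legal holiday, so no extension applies.

October 28, 1994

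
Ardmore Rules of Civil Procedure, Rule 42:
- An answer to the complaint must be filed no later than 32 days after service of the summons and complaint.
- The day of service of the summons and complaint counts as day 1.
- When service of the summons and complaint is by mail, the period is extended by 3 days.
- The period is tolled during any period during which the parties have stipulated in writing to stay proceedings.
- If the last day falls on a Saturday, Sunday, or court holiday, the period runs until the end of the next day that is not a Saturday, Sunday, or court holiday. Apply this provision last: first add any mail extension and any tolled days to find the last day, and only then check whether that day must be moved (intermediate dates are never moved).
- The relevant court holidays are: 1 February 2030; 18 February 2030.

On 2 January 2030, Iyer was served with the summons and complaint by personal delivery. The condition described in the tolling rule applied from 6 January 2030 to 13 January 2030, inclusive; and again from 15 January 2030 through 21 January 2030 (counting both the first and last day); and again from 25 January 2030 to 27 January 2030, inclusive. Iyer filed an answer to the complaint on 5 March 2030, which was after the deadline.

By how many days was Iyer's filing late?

Counting 2 January 2030 as day 1, day 32 is February 2, 2030.
Service was not by mail, so no mail extension applies.
From January 6, 2030 through January 13, 2030 inclusive is 8 days; tolling adds 8 days: February 2, 2030 + 8 days = February 10, 2030.
From January 15, 2030 through January 21, 2030 inclusive is 7 days; tolling adds 7 days: February 10, 2030 + 7 days = February 17, 2030.
From January 25, 2030 through January 27, 2030 inclusive is 3 days; tolling adds 3 days: February 17, 2030 + 3 days = February 20, 2030.
February 20, 2030 is a Wednesday and not a court holiday, so no extension applies.
The deadline is February 20, 2030; from February 20, 2030 to March 5, 2030 is 13 days.

13 days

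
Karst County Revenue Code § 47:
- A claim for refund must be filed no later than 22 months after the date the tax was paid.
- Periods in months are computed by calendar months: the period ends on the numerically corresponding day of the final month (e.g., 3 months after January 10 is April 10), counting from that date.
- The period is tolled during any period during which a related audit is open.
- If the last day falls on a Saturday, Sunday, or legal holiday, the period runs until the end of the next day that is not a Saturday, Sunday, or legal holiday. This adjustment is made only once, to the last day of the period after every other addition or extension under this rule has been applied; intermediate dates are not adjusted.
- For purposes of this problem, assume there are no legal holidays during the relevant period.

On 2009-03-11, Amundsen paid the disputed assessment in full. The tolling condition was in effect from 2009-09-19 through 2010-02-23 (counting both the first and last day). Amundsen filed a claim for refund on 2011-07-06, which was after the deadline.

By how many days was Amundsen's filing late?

16 days

22 months after 2009-03-11 is January 11, 2011.
From September 19, 2009 through February 23, 2010 inclusive is 158 days; tolling adds 158 days: January 11, 2011 + 158 days = June 18, 2011.
June 18, 2011 is Saturday; June 19, 2011 is Sunday. The next qualifying day is June 20, 2011.
The deadline is June 20, 2011; from June 20, 2011 to July 6, 2011 is 16 days.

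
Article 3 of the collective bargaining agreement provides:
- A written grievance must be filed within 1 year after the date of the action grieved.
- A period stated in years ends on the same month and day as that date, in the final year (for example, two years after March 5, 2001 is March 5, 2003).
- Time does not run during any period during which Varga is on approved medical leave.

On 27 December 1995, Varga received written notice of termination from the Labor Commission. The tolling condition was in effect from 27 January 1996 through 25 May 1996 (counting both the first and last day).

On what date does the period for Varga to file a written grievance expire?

April 26, 1997

1 year after 27 December 1995 is December 27, 1996.
From January 27, 1996 through May 25, 1996 inclusive is 120 days; tolling adds 120 days: December 27, 1996 + 120 days = April 26, 1997.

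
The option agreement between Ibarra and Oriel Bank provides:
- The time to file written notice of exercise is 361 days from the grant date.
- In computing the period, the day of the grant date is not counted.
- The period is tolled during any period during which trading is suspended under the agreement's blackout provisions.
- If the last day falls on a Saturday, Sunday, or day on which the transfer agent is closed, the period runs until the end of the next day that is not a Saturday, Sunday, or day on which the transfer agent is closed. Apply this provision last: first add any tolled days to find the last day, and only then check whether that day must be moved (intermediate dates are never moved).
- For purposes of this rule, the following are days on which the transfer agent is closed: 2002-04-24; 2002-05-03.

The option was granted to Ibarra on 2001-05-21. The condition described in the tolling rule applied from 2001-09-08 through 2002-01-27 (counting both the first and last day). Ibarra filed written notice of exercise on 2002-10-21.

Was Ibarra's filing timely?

361 days after 2001-05-21 is May 17, 2002.
From September 8, 2001 through January 27, 2002 inclusive is 142 days; tolling adds 142 days: May 17, 2002 + 142 days = October 6, 2002.
October 6, 2002 is Sunday. The next qualifying day is October 7, 2002.
The deadline is October 7, 2002; the filing on October 21, 2002 is after that date.

No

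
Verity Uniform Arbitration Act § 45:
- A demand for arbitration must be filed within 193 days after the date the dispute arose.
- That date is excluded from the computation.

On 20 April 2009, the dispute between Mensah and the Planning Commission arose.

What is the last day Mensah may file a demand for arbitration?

193 days after 20 April 2009 is October 30, 2009.

October 30, 2009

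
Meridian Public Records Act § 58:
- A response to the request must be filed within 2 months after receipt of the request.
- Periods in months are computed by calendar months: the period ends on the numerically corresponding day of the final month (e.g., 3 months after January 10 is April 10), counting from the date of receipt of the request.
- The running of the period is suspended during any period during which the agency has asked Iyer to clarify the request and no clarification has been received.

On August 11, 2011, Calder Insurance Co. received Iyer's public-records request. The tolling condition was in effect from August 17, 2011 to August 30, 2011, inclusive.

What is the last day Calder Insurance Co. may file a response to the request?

2 months after August 11, 2011 is October 11, 2011.
From August 17, 2011 through August 30, 2011 inclusive is 14 days; tolling adds 14 days: October 11, 2011 + 14 days = October 25, 2011.

October 25, 2011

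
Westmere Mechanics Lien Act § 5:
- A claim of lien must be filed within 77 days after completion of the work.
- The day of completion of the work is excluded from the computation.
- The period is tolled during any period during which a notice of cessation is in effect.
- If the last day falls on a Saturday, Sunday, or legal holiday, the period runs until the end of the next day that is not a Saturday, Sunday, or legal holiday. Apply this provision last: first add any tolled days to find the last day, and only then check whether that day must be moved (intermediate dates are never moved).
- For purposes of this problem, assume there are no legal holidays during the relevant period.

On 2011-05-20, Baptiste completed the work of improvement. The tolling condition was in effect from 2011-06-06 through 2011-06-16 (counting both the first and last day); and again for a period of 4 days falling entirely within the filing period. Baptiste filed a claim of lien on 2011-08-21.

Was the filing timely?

77 days after 2011-05-20 is August 5, 2011.
From June 6, 2011 through June 16, 2011 inclusive is 11 days; tolling adds 11 days: August 5, 2011 + 11 days = August 16, 2011.
Tolling adds 4 days: August 16, 2011 + 4 days = August 20, 2011.
August 20, 2011 is Saturday; August 21, 2011 is Sunday. The next qualifying day is August 22, 2011.
The deadline is August 22, 2011; the filing on August 21, 2011 is on or before that date.

Yes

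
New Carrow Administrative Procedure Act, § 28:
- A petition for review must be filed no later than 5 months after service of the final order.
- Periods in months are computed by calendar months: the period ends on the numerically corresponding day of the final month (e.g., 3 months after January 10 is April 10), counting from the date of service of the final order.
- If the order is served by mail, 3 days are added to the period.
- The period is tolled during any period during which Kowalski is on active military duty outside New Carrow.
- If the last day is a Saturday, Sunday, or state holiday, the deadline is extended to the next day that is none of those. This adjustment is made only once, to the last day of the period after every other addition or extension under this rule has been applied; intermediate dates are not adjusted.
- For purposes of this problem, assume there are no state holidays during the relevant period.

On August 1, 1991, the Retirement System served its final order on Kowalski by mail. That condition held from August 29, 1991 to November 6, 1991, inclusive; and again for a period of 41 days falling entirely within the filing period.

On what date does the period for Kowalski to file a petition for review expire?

April 24, 1992

5 months after August 1, 1991 is January 1, 1992.
Service was by mail, adding 3 days: January 1, 1992 + 3 days = January 4, 1992.
From August 29, 1991 through November 6, 1991 inclusive is 70 days; tolling adds 70 days: January 4, 1992 + 70 days = March 14, 1992.
Tolling adds 41 days: March 14, 1992 + 41 days = April 24, 1992.
April 24, 1992 is a Friday and not a state holiday, so no extension applies.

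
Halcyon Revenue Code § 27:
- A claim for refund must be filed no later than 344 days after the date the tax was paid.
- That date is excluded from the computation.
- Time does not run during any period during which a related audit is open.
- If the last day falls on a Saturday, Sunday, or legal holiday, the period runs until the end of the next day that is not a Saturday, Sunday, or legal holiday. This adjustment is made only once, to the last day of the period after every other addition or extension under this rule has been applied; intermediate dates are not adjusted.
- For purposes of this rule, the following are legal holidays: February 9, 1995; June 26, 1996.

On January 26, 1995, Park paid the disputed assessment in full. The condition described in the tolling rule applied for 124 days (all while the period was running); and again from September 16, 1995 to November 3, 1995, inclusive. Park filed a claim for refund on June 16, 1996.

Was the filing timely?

344 days after January 26, 1995 is January 5, 1996.
Tolling adds 124 days: January 5, 1996 + 124 days = May 8, 1996.
From September 16, 1995 through November 3, 1995 inclusive is 49 days; tolling adds 49 days: May 8, 1996 + 49 days = June 26, 1996.
June 26, 1996 is a listed holiday. The next qualifying day is June 27, 1996.
The deadline is June 27, 1996; the filing on June 16, 1996 is on or before that date.

Yes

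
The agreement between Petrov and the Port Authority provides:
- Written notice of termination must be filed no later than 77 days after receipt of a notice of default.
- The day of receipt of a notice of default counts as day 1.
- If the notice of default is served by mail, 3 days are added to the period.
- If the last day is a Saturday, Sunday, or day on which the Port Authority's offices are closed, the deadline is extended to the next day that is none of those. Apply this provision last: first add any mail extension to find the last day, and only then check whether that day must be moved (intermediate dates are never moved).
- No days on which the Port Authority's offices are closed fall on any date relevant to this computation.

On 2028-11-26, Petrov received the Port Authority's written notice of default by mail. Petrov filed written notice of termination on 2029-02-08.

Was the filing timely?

Counting 2028-11-26 as day 1, day 77 is February 10, 2029.
Service was by mail, adding 3 days: February 10, 2029 + 3 days = February 13, 2029.
February 13, 2029 is a Tuesday and not a day on which the Port Authority's offices are closed, so no extension applies.
The deadline is February 13, 2029; the filing on February 8, 2029 is on or before that date.

Yes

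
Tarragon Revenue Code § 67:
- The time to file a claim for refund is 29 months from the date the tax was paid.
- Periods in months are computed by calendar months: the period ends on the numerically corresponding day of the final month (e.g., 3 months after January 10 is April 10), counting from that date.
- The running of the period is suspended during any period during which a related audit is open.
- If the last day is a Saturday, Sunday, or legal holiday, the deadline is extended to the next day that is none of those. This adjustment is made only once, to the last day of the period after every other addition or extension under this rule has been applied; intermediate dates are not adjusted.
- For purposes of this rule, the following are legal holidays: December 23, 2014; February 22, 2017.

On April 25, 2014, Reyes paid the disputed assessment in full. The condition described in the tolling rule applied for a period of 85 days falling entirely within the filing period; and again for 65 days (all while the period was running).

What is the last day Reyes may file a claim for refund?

February 23, 2017

29 months after April 25, 2014 is September 25, 2016.
Tolling adds 85 days: September 25, 2016 + 85 days = December 19, 2016.
Tolling adds 65 days: December 19, 2016 + 65 days = February 22, 2017.
February 22, 2017 is a listed holiday. The next qualifying day is February 23, 2017.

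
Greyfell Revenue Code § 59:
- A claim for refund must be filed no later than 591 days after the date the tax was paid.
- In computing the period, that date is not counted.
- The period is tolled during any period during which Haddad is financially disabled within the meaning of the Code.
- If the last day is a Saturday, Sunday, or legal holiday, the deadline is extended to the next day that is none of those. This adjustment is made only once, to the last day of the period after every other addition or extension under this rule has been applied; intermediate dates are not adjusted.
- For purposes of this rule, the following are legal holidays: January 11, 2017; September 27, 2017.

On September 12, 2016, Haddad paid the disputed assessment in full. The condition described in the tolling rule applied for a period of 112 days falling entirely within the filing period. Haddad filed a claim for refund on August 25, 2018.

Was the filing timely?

No

591 days after September 12, 2016 is April 26, 2018.
Tolling adds 112 days: April 26, 2018 + 112 days = August 16, 2018.
August 16, 2018 is a Thursday and not a legal holiday, so no extension applies.
The deadline is August 16, 2018; the filing on August 25, 2018 is after that date.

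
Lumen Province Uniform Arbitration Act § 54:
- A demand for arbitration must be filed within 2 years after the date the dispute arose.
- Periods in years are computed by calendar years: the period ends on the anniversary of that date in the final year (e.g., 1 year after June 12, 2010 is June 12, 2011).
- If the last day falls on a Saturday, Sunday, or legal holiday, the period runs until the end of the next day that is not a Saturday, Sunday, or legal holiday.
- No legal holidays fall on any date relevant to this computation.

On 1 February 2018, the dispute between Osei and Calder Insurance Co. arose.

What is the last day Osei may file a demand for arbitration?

February 3, 2020

2 years after 1 February 2018 is February 1, 2020.
February 1, 2020 is Saturday; February 2, 2020 is Sunday. The next qualifying day is February 3, 2020.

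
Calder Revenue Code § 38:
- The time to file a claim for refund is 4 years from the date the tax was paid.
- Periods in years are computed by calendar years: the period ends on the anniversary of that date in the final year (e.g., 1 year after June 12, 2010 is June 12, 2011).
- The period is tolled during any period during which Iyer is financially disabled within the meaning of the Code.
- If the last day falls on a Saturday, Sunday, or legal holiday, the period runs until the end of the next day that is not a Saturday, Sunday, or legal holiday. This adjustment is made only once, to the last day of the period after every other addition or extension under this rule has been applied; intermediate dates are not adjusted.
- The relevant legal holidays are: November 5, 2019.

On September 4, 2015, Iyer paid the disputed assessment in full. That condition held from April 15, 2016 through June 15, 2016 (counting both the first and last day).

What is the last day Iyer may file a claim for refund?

November 6, 2019

4 years after September 4, 2015 is September 4, 2019.
From April 15, 2016 through June 15, 2016 inclusive is 62 days; tolling adds 62 days: September 4, 2019 + 62 days = November 5, 2019.
November 5, 2019 is a listed holiday. The next qualifying day is November 6, 2019.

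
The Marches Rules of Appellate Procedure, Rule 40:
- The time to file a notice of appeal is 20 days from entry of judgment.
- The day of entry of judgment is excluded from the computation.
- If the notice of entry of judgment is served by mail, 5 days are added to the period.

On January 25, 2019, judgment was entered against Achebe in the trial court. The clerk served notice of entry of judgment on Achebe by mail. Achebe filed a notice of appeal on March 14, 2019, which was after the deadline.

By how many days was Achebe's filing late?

20 days after January 25, 2019 is February 14, 2019.
Service was by mail, adding 5 days: February 14, 2019 + 5 days = February 19, 2019.
The deadline is February 19, 2019; from February 19, 2019 to March 14, 2019 is 23 days.

23 days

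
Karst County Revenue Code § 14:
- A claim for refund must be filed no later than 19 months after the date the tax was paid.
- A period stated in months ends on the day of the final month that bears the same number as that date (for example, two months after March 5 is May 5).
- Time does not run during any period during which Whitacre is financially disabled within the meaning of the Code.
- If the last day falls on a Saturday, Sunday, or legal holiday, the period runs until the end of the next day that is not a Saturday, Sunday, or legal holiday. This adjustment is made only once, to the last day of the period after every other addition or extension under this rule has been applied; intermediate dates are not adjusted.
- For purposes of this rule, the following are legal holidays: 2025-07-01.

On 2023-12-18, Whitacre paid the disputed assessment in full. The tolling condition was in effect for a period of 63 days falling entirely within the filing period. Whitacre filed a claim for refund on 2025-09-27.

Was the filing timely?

No

19 months after 2023-12-18 is July 18, 2025.
Tolling adds 63 days: July 18, 2025 + 63 days = September 19, 2025.
September 19, 2025 is a Friday and not a legal holiday, so no extension applies.
The deadline is September 19, 2025; the filing on September 27, 2025 is after that date.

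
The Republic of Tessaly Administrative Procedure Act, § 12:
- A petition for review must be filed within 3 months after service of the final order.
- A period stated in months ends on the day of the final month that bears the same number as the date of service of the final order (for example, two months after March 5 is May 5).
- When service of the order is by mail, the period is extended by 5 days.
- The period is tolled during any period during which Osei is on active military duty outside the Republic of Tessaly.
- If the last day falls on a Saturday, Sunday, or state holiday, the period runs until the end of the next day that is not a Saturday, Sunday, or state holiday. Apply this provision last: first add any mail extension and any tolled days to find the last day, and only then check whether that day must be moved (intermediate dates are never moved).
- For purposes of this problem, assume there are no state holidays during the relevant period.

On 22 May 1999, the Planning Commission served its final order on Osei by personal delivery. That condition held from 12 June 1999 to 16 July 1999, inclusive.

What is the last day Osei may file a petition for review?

September 27, 1999

3 months after 22 May 1999 is August 22, 1999.
Service was not by mail, so no mail extension applies.
From June 12, 1999 through July 16, 1999 inclusive is 35 days; tolling adds 35 days: August 22, 1999 + 35 days = September 26, 1999.
September 26, 1999 is Sunday. The next qualifying day is September 27, 1999.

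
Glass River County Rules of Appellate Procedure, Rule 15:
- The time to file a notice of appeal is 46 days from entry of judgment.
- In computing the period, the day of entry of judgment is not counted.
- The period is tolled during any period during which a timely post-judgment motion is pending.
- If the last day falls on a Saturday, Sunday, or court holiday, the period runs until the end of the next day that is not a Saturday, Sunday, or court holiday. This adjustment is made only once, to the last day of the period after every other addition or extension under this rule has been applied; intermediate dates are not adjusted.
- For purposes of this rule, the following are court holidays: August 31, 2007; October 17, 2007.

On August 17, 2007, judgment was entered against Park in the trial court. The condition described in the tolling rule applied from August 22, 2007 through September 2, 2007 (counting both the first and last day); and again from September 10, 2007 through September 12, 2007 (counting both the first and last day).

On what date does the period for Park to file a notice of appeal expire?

46 days after August 17, 2007 is October 2, 2007.
From August 22, 2007 through September 2, 2007 inclusive is 12 days; tolling adds 12 days: October 2, 2007 + 12 days = October 14, 2007.
From September 10, 2007 through September 12, 2007 inclusive is 3 days; tolling adds 3 days: October 14, 2007 + 3 days = October 17, 2007.
October 17, 2007 is a listed holiday. The next qualifying day is October 18, 2007.

October 18, 2007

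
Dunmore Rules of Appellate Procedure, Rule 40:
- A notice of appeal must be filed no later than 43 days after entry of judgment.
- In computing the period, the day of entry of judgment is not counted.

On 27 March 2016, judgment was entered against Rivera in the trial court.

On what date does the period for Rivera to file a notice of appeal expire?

May 9, 2016

43 days after 27 March 2016 is May 9, 2016.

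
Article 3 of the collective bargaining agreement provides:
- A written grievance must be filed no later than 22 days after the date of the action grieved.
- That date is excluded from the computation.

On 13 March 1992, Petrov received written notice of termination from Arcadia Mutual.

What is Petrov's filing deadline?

April 4, 1992

22 days after 13 March 1992 is April 4, 1992.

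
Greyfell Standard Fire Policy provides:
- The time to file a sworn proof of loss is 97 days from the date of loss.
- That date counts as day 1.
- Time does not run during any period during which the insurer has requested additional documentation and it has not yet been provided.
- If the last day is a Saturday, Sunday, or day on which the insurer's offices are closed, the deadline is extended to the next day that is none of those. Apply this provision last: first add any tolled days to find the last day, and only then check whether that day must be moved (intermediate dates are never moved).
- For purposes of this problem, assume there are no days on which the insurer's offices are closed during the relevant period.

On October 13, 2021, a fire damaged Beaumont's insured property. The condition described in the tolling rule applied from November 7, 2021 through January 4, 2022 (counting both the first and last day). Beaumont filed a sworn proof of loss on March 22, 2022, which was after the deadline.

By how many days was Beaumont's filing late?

Counting October 13, 2021 as day 1, day 97 is January 17, 2022.
From November 7, 2021 through January 4, 2022 inclusive is 59 days; tolling adds 59 days: January 17, 2022 + 59 days = March 17, 2022.
March 17, 2022 is a Thursday and not a day on which the insurer's offices are closed, so no extension applies.
The deadline is March 17, 2022; from March 17, 2022 to March 22, 2022 is 5 days.

5 days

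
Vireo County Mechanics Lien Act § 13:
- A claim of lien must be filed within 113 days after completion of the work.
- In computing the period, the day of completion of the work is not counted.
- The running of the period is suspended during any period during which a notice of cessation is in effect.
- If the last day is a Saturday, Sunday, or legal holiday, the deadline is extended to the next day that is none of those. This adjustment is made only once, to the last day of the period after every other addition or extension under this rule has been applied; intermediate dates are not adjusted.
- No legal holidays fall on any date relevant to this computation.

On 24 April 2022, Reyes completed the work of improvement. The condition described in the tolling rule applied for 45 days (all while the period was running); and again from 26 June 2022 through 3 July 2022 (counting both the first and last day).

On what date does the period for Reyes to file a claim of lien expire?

October 7, 2022

113 days after 24 April 2022 is August 15, 2022.
Tolling adds 45 days: August 15, 2022 + 45 days = September 29, 2022.
From June 26, 2022 through July 3, 2022 inclusive is 8 days; tolling adds 8 days: September 29, 2022 + 8 days = October 7, 2022.
October 7, 2022 is a Friday and not a legal holiday, so no extension applies.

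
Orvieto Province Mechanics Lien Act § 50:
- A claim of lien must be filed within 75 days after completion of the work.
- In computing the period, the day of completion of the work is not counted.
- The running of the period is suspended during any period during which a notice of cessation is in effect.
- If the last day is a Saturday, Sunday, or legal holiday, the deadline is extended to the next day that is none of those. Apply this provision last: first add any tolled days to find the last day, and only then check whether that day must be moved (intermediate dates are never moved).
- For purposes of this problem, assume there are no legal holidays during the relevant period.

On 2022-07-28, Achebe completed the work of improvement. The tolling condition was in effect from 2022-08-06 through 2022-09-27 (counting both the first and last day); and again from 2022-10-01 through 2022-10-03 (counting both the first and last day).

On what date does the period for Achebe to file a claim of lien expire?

December 6, 2022

75 days after 2022-07-28 is October 11, 2022.
From August 6, 2022 through September 27, 2022 inclusive is 53 days; tolling adds 53 days: October 11, 2022 + 53 days = December 3, 2022.
From October 1, 2022 through October 3, 2022 inclusive is 3 days; tolling adds 3 days: December 3, 2022 + 3 days = December 6, 2022.
December 6, 2022 is a Tuesday and not a legal holiday, so no extension applies.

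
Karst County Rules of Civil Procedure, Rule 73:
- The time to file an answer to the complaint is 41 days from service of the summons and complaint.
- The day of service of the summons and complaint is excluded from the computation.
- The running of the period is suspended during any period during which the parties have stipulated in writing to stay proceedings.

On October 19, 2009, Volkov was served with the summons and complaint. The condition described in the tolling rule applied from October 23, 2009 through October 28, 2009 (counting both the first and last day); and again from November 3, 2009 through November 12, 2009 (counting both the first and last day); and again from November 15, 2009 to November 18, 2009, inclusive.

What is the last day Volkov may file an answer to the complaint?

41 days after October 19, 2009 is November 29, 2009.
From October 23, 2009 through October 28, 2009 inclusive is 6 days; tolling adds 6 days: November 29, 2009 + 6 days = December 5, 2009.
From November 3, 2009 through November 12, 2009 inclusive is 10 days; tolling adds 10 days: December 5, 2009 + 10 days = December 15, 2009.
From November 15, 2009 through November 18, 2009 inclusive is 4 days; tolling adds 4 days: December 15, 2009 + 4 days = December 19, 2009.

December 19, 2009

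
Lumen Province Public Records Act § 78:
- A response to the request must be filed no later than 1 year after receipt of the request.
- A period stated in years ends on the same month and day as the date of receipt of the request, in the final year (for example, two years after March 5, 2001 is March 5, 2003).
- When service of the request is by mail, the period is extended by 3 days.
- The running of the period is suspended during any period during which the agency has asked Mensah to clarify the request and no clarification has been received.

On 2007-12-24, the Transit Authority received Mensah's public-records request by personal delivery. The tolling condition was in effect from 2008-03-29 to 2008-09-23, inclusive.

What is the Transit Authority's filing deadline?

June 21, 2009

1 year after 2007-12-24 is December 24, 2008.
Service was not by mail, so no mail extension applies.
From March 29, 2008 through September 23, 2008 inclusive is 179 days; tolling adds 179 days: December 24, 2008 + 179 days = June 21, 2009.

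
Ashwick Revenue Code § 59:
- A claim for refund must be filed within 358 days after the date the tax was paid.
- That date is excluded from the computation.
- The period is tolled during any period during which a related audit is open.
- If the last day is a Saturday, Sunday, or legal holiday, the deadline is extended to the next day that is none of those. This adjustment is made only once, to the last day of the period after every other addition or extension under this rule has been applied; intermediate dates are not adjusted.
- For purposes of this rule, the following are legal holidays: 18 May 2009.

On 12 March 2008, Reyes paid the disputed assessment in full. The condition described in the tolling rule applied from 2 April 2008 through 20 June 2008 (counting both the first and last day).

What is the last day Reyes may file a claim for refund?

358 days after 12 March 2008 is March 5, 2009.
From April 2, 2008 through June 20, 2008 inclusive is 80 days; tolling adds 80 days: March 5, 2009 + 80 days = May 24, 2009.
May 24, 2009 is Sunday. The next qualifying day is May 25, 2009.

May 25, 2009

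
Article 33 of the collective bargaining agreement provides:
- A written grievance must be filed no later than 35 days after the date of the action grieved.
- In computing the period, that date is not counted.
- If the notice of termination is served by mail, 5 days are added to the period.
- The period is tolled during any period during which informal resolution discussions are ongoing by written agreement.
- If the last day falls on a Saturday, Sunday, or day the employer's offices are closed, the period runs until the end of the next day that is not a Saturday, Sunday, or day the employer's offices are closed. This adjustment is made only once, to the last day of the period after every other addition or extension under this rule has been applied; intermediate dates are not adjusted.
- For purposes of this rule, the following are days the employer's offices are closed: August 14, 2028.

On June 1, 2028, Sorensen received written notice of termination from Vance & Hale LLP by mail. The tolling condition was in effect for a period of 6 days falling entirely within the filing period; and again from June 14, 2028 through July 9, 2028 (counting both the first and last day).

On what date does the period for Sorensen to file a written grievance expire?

35 days after June 1, 2028 is July 6, 2028.
Service was by mail, adding 5 days: July 6, 2028 + 5 days = July 11, 2028.
Tolling adds 6 days: July 11, 2028 + 6 days = July 17, 2028.
From June 14, 2028 through July 9, 2028 inclusive is 26 days; tolling adds 26 days: July 17, 2028 + 26 days = August 12, 2028.
August 12, 2028 is Saturday; August 13, 2028 is Sunday; August 14, 2028 is a listed holiday. The next qualifying day is August 15, 2028.

August 15, 2028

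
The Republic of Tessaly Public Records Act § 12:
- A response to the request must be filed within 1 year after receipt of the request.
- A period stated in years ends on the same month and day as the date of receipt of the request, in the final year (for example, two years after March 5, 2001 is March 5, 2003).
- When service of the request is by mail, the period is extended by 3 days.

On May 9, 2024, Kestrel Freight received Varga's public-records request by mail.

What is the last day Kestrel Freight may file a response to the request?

May 12, 2025

1 year after May 9, 2024 is May 9, 2025.
Service was by mail, adding 3 days: May 9, 2025 + 3 days = May 12, 2025.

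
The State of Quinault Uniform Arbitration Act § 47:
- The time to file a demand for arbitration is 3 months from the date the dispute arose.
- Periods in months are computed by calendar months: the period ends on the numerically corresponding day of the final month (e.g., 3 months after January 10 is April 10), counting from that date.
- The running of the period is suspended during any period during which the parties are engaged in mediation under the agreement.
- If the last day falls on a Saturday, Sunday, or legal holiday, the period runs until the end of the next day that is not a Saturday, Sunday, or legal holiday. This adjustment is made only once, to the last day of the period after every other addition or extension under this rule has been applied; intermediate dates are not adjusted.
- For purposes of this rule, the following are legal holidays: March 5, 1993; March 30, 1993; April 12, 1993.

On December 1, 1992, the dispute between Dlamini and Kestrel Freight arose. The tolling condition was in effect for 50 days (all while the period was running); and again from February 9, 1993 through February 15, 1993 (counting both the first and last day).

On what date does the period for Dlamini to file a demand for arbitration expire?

April 27, 1993

3 months after December 1, 1992 is March 1, 1993.
Tolling adds 50 days: March 1, 1993 + 50 days = April 20, 1993.
From February 9, 1993 through February 15, 1993 inclusive is 7 days; tolling adds 7 days: April 20, 1993 + 7 days = April 27, 1993.
April 27, 1993 is a Tuesday and not a legal holiday, so no extension applies.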